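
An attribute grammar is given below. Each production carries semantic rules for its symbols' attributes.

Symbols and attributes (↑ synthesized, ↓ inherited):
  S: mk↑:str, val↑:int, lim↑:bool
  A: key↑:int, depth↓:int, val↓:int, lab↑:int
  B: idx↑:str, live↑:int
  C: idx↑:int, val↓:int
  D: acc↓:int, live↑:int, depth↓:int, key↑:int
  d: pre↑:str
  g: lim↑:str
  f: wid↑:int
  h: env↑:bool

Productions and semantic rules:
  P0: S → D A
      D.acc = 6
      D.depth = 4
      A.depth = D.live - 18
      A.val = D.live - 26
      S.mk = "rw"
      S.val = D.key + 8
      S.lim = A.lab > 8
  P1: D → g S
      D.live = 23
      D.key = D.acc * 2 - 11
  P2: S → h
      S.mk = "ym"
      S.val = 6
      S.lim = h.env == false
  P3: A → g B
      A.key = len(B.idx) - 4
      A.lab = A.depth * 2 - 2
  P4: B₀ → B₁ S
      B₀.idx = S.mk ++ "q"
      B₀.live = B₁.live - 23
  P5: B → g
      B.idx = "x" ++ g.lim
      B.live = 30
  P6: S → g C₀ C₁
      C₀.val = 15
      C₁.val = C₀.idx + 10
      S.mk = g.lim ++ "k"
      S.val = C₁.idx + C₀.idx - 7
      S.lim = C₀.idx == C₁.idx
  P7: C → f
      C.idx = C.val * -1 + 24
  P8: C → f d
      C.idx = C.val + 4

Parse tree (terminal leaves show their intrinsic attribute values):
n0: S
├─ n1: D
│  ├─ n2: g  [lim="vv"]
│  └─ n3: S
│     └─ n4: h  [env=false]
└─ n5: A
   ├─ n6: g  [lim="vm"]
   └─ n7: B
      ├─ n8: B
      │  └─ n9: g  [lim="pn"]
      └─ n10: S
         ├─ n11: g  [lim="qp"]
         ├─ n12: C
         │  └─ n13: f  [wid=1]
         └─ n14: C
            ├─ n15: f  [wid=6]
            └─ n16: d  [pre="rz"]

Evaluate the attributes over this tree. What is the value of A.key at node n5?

0

1. n1.acc = 6  [6]
2. n1.depth = 4  [4]
3. n2.lim = "vv"  [terminal]
4. n4.env = false  [terminal]
5. n3.mk = "ym"  ["ym"]
6. n3.val = 6  [6]
7. n3.lim = true  [h.env == false]
8. n1.live = 23  [23]
9. n1.key = 1  [D.acc * 2 - 11]
10. n5.depth = 5  [D.live - 18]
11. n5.val = -3  [D.live - 26]
12. n6.lim = "vm"  [terminal]
13. n9.lim = "pn"  [terminal]
14. n8.idx = "xpn"  ["x" ++ g.lim]
15. n8.live = 30  [30]
16. n11.lim = "qp"  [terminal]
17. n12.val = 15  [15]
18. n13.wid = 1  [terminal]
19. n12.idx = 9  [C.val * -1 + 24]
20. n14.val = 19  [C₀.idx + 10]
21. n15.wid = 6  [terminal]
22. n16.pre = "rz"  [terminal]
23. n14.idx = 23  [C.val + 4]
24. n10.mk = "qpk"  [g.lim ++ "k"]
25. n10.val = 25  [C₁.idx + C₀.idx - 7]
26. n10.lim = false  [C₀.idx == C₁.idx]
27. n7.idx = "qpkq"  [S.mk ++ "q"]
28. n7.live = 7  [B₁.live - 23]
29. n5.key = 0  [len(B.idx) - 4]
30. n5.lab = 8  [A.depth * 2 - 2]
31. n0.mk = "rw"  ["rw"]
32. n0.val = 9  [D.key + 8]
33. n0.lim = false  [A.lab > 8]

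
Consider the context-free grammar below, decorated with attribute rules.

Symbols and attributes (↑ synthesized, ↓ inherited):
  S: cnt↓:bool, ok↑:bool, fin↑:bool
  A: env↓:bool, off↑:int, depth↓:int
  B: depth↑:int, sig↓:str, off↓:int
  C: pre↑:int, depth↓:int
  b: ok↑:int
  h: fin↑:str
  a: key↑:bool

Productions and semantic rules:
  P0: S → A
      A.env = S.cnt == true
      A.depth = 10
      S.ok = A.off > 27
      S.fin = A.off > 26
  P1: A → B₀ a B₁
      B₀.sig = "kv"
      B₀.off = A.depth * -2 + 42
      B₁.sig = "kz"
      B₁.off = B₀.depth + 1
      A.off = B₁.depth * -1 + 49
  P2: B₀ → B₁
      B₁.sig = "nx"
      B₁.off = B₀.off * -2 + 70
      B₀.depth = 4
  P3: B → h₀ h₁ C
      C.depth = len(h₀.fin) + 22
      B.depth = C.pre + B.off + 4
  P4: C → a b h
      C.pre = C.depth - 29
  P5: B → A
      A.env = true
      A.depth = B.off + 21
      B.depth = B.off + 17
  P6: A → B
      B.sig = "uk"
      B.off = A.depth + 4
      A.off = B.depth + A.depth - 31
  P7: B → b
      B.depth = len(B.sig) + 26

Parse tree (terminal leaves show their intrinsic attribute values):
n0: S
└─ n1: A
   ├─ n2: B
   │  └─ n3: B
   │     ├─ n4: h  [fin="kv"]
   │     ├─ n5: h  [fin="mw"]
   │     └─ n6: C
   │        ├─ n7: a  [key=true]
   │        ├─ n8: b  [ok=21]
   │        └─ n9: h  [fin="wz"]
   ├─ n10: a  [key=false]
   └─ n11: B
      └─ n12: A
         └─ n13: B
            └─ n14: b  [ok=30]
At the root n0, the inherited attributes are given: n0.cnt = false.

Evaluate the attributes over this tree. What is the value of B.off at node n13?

1. n0.cnt = false  [given at root]
2. n1.env = false  [S.cnt == true]
3. n1.depth = 10  [10]
4. n2.sig = "kv"  ["kv"]
5. n2.off = 22  [A.depth * -2 + 42]
6. n3.sig = "nx"  ["nx"]
7. n3.off = 26  [B₀.off * -2 + 70]
8. n4.fin = "kv"  [terminal]
9. n5.fin = "mw"  [terminal]
10. n6.depth = 24  [len(h₀.fin) + 22]
11. n7.key = true  [terminal]
12. n8.ok = 21  [terminal]
13. n9.fin = "wz"  [terminal]
14. n6.pre = -5  [C.depth - 29]
15. n3.depth = 25  [C.pre + B.off + 4]
16. n2.depth = 4  [4]
17. n10.key = false  [terminal]
18. n11.sig = "kz"  ["kz"]
19. n11.off = 5  [B₀.depth + 1]
20. n12.env = true  [true]
21. n12.depth = 26  [B.off + 21]
22. n13.sig = "uk"  ["uk"]
23. n13.off = 30  [A.depth + 4]
24. n14.ok = 30  [terminal]
25. n13.depth = 28  [len(B.sig) + 26]
26. n12.off = 23  [B.depth + A.depth - 31]
27. n11.depth = 22  [B.off + 17]
28. n1.off = 27  [B₁.depth * -1 + 49]
29. n0.ok = false  [A.off > 27]
30. n0.fin = true  [A.off > 26]

30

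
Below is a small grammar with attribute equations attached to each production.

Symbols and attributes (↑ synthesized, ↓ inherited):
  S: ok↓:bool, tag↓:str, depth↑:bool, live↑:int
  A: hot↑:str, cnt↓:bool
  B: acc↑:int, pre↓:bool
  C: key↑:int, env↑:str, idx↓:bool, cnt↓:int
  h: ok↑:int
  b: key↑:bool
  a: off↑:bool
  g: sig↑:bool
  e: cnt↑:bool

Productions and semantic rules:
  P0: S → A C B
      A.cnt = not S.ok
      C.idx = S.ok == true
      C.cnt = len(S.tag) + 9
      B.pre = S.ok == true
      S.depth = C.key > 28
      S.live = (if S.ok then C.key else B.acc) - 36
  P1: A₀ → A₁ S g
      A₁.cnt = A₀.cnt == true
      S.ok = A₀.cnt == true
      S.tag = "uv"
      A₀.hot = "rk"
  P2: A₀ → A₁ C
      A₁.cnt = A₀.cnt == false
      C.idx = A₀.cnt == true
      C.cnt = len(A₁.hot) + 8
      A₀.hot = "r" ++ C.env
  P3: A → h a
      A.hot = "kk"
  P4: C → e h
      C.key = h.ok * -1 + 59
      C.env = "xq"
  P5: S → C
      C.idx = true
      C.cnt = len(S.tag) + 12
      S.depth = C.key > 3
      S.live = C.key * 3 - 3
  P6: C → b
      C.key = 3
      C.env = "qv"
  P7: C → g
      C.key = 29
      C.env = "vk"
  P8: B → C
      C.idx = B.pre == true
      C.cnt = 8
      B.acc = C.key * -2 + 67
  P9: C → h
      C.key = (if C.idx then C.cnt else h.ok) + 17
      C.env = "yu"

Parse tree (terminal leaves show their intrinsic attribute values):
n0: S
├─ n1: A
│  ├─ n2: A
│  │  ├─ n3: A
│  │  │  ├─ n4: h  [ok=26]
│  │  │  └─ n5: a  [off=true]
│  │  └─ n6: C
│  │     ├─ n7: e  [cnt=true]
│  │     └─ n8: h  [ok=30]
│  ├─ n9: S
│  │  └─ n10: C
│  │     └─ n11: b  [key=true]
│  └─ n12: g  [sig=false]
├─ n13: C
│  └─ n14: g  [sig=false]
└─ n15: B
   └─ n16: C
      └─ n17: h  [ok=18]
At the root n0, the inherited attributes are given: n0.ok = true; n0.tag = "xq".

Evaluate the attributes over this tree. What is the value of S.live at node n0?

1. n0.ok = true  [given at root]
2. n0.tag = "xq"  [given at root]
3. n1.cnt = false  [not S.ok]
4. n2.cnt = false  [A₀.cnt == true]
5. n3.cnt = true  [A₀.cnt == false]
6. n4.ok = 26  [terminal]
7. n5.off = true  [terminal]
8. n3.hot = "kk"  ["kk"]
9. n6.idx = false  [A₀.cnt == true]
10. n6.cnt = 10  [len(A₁.hot) + 8]
11. n7.cnt = true  [terminal]
12. n8.ok = 30  [terminal]
13. n6.key = 29  [h.ok * -1 + 59]
14. n6.env = "xq"  ["xq"]
15. n2.hot = "rxq"  ["r" ++ C.env]
16. n9.ok = false  [A₀.cnt == true]
17. n9.tag = "uv"  ["uv"]
18. n10.idx = true  [true]
19. n10.cnt = 14  [len(S.tag) + 12]
20. n11.key = true  [terminal]
21. n10.key = 3  [3]
22. n10.env = "qv"  ["qv"]
23. n9.depth = false  [C.key > 3]
24. n9.live = 6  [C.key * 3 - 3]
25. n12.sig = false  [terminal]
26. n1.hot = "rk"  ["rk"]
27. n13.idx = true  [S.ok == true]
28. n13.cnt = 11  [len(S.tag) + 9]
29. n14.sig = false  [terminal]
30. n13.key = 29  [29]
31. n13.env = "vk"  ["vk"]
32. n15.pre = true  [S.ok == true]
33. n16.idx = true  [B.pre == true]
34. n16.cnt = 8  [8]
35. n17.ok = 18  [terminal]
36. n16.key = 25  [(if C.idx then C.cnt else h.ok) + 17]
37. n16.env = "yu"  ["yu"]
38. n15.acc = 17  [C.key * -2 + 67]
39. n0.depth = true  [C.key > 28]
40. n0.live = -7  [(if S.ok then C.key else B.acc) - 36]

-7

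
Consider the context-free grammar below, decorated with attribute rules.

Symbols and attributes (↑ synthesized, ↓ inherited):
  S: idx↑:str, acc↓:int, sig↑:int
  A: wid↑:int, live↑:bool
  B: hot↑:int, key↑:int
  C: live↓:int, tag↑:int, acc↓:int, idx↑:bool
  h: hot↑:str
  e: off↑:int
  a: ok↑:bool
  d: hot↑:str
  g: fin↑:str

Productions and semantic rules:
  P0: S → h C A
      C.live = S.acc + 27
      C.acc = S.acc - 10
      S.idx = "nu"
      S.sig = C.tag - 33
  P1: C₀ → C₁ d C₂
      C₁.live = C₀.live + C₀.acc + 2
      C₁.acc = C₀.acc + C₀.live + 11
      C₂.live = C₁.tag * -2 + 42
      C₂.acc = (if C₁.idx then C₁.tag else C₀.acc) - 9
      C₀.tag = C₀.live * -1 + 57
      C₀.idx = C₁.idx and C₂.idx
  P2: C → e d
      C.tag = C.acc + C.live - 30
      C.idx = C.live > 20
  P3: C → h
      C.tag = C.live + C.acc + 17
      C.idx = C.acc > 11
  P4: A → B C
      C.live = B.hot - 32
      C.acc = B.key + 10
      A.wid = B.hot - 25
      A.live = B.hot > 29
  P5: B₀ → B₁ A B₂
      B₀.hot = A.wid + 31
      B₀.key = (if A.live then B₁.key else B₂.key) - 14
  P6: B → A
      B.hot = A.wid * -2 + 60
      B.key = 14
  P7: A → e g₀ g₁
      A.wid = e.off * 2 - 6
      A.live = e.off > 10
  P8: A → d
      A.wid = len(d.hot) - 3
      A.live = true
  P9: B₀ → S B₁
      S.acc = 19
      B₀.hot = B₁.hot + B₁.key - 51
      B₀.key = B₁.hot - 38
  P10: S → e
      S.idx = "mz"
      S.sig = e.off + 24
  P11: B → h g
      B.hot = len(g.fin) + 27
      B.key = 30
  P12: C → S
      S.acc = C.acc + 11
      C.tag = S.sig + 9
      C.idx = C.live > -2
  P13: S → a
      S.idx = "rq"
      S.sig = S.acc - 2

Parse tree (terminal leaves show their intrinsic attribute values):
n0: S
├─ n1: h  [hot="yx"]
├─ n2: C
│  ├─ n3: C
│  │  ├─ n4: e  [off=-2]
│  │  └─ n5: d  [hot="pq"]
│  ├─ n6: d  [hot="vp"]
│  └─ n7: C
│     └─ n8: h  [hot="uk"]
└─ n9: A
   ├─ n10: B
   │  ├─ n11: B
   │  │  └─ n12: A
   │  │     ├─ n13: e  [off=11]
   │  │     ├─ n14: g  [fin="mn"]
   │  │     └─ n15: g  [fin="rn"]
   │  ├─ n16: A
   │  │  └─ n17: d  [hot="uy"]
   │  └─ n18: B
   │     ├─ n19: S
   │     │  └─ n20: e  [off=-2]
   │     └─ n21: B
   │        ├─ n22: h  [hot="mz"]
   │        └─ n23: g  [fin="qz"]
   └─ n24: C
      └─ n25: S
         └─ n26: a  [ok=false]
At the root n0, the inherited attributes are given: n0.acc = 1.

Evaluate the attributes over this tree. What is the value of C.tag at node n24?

28

1. n0.acc = 1  [given at root]
2. n1.hot = "yx"  [terminal]
3. n2.live = 28  [S.acc + 27]
4. n2.acc = -9  [S.acc - 10]
5. n3.live = 21  [C₀.live + C₀.acc + 2]
6. n3.acc = 30  [C₀.acc + C₀.live + 11]
7. n4.off = -2  [terminal]
8. n5.hot = "pq"  [terminal]
9. n3.tag = 21  [C.acc + C.live - 30]
10. n3.idx = true  [C.live > 20]
11. n6.hot = "vp"  [terminal]
12. n7.live = 0  [C₁.tag * -2 + 42]
13. n7.acc = 12  [(if C₁.idx then C₁.tag else C₀.acc) - 9]
14. n8.hot = "uk"  [terminal]
15. n7.tag = 29  [C.live + C.acc + 17]
16. n7.idx = true  [C.acc > 11]
17. n2.tag = 29  [C₀.live * -1 + 57]
18. n2.idx = true  [C₁.idx and C₂.idx]
19. n13.off = 11  [terminal]
20. n14.fin = "mn"  [terminal]
21. n15.fin = "rn"  [terminal]
22. n12.wid = 16  [e.off * 2 - 6]
23. n12.live = true  [e.off > 10]
24. n11.hot = 28  [A.wid * -2 + 60]
25. n11.key = 14  [14]
26. n17.hot = "uy"  [terminal]
27. n16.wid = -1  [len(d.hot) - 3]
28. n16.live = true  [true]
29. n19.acc = 19  [19]
30. n20.off = -2  [terminal]
31. n19.idx = "mz"  ["mz"]
32. n19.sig = 22  [e.off + 24]
33. n22.hot = "mz"  [terminal]
34. n23.fin = "qz"  [terminal]
35. n21.hot = 29  [len(g.fin) + 27]
36. n21.key = 30  [30]
37. n18.hot = 8  [B₁.hot + B₁.key - 51]
38. n18.key = -9  [B₁.hot - 38]
39. n10.hot = 30  [A.wid + 31]
40. n10.key = 0  [(if A.live then B₁.key else B₂.key) - 14]
41. n24.live = -2  [B.hot - 32]
42. n24.acc = 10  [B.key + 10]
43. n25.acc = 21  [C.acc + 11]
44. n26.ok = false  [terminal]
45. n25.idx = "rq"  ["rq"]
46. n25.sig = 19  [S.acc - 2]
47. n24.tag = 28  [S.sig + 9]
48. n24.idx = false  [C.live > -2]
49. n9.wid = 5  [B.hot - 25]
50. n9.live = true  [B.hot > 29]
51. n0.idx = "nu"  ["nu"]
52. n0.sig = -4  [C.tag - 33]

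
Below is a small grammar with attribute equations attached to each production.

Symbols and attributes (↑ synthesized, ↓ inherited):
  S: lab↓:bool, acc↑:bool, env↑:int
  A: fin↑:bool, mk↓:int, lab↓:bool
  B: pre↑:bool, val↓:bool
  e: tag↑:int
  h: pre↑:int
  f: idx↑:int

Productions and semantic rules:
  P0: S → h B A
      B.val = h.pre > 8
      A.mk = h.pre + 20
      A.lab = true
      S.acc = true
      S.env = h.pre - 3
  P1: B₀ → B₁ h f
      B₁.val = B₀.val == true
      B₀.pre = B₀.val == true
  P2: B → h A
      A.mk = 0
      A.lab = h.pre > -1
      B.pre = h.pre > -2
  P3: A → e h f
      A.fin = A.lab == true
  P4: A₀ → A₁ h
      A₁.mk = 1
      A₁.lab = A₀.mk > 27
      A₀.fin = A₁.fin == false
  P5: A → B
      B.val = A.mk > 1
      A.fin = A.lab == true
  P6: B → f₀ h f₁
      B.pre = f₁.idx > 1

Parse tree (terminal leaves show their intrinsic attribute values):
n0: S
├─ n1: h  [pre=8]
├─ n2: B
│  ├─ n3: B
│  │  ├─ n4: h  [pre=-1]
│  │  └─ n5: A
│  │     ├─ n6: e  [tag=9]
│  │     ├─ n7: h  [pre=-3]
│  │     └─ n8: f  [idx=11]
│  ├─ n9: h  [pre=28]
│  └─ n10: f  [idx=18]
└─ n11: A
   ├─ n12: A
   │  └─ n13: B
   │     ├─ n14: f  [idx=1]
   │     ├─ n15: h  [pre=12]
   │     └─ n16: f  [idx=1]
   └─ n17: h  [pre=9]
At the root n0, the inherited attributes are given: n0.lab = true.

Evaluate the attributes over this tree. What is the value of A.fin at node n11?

false

1. n0.lab = true  [given at root]
2. n1.pre = 8  [terminal]
3. n2.val = false  [h.pre > 8]
4. n3.val = false  [B₀.val == true]
5. n4.pre = -1  [terminal]
6. n5.mk = 0  [0]
7. n5.lab = false  [h.pre > -1]
8. n6.tag = 9  [terminal]
9. n7.pre = -3  [terminal]
10. n8.idx = 11  [terminal]
11. n5.fin = false  [A.lab == true]
12. n3.pre = true  [h.pre > -2]
13. n9.pre = 28  [terminal]
14. n10.idx = 18  [terminal]
15. n2.pre = false  [B₀.val == true]
16. n11.mk = 28  [h.pre + 20]
17. n11.lab = true  [true]
18. n12.mk = 1  [1]
19. n12.lab = true  [A₀.mk > 27]
20. n13.val = false  [A.mk > 1]
21. n14.idx = 1  [terminal]
22. n15.pre = 12  [terminal]
23. n16.idx = 1  [terminal]
24. n13.pre = false  [f₁.idx > 1]
25. n12.fin = true  [A.lab == true]
26. n17.pre = 9  [terminal]
27. n11.fin = false  [A₁.fin == false]
28. n0.acc = true  [true]
29. n0.env = 5  [h.pre - 3]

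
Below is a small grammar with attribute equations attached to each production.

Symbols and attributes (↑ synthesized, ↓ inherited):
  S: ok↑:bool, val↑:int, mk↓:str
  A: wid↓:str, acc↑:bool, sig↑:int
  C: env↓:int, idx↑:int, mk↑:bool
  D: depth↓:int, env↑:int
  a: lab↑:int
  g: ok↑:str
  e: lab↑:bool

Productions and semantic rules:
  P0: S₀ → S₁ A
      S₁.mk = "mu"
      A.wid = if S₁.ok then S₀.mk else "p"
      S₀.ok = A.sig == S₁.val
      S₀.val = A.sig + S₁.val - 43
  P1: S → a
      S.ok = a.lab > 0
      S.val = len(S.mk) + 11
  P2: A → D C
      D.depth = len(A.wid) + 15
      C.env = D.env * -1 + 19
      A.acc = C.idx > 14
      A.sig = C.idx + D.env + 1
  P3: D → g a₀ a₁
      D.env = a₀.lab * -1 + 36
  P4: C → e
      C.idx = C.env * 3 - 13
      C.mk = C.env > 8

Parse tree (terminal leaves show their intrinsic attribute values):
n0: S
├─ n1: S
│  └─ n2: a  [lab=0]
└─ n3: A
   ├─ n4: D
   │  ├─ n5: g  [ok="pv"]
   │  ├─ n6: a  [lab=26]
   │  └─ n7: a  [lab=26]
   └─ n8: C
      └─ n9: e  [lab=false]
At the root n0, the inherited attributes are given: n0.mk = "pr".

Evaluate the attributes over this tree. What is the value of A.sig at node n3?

1. n0.mk = "pr"  [given at root]
2. n1.mk = "mu"  ["mu"]
3. n2.lab = 0  [terminal]
4. n1.ok = false  [a.lab > 0]
5. n1.val = 13  [len(S.mk) + 11]
6. n3.wid = "p"  [if S₁.ok then S₀.mk else "p"]
7. n4.depth = 16  [len(A.wid) + 15]
8. n5.ok = "pv"  [terminal]
9. n6.lab = 26  [terminal]
10. n7.lab = 26  [terminal]
11. n4.env = 10  [a₀.lab * -1 + 36]
12. n8.env = 9  [D.env * -1 + 19]
13. n9.lab = false  [terminal]
14. n8.idx = 14  [C.env * 3 - 13]
15. n8.mk = true  [C.env > 8]
16. n3.acc = false  [C.idx > 14]
17. n3.sig = 25  [C.idx + D.env + 1]
18. n0.ok = false  [A.sig == S₁.val]
19. n0.val = -5  [A.sig + S₁.val - 43]

25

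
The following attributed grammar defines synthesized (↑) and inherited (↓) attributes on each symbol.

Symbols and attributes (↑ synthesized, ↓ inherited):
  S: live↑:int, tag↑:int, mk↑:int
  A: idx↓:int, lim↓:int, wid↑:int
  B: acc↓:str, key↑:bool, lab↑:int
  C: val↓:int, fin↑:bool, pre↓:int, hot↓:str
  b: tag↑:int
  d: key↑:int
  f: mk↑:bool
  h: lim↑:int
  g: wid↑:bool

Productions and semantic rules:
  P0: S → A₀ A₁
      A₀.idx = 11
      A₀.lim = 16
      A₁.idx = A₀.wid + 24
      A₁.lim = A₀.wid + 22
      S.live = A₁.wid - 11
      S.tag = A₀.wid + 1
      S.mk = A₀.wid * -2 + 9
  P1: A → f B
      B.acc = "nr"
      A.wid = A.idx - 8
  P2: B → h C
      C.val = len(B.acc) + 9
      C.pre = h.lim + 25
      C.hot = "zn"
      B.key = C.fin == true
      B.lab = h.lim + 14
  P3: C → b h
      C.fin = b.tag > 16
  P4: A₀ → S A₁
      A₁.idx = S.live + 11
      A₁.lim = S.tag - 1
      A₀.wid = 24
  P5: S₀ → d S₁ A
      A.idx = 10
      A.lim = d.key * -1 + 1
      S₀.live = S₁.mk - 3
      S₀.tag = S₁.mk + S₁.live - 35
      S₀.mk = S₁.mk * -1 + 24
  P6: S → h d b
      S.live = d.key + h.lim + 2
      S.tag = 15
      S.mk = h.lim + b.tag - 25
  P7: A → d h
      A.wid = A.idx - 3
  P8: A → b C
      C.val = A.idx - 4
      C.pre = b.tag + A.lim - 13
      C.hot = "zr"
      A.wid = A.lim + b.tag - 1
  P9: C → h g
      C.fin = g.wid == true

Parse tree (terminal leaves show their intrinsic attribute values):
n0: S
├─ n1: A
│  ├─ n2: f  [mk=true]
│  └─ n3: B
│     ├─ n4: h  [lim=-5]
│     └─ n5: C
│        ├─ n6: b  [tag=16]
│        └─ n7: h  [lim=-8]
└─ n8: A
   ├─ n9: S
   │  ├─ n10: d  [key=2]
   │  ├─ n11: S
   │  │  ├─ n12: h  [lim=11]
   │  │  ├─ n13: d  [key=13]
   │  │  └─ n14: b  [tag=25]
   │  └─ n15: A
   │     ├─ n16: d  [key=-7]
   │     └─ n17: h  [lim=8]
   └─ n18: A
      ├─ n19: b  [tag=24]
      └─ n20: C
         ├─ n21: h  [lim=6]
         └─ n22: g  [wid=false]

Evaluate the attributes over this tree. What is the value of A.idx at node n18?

1. n1.idx = 11  [11]
2. n1.lim = 16  [16]
3. n2.mk = true  [terminal]
4. n3.acc = "nr"  ["nr"]
5. n4.lim = -5  [terminal]
6. n5.val = 11  [len(B.acc) + 9]
7. n5.pre = 20  [h.lim + 25]
8. n5.hot = "zn"  ["zn"]
9. n6.tag = 16  [terminal]
10. n7.lim = -8  [terminal]
11. n5.fin = false  [b.tag > 16]
12. n3.key = false  [C.fin == true]
13. n3.lab = 9  [h.lim + 14]
14. n1.wid = 3  [A.idx - 8]
15. n8.idx = 27  [A₀.wid + 24]
16. n8.lim = 25  [A₀.wid + 22]
17. n10.key = 2  [terminal]
18. n12.lim = 11  [terminal]
19. n13.key = 13  [terminal]
20. n14.tag = 25  [terminal]
21. n11.live = 26  [d.key + h.lim + 2]
22. n11.tag = 15  [15]
23. n11.mk = 11  [h.lim + b.tag - 25]
24. n15.idx = 10  [10]
25. n15.lim = -1  [d.key * -1 + 1]
26. n16.key = -7  [terminal]
27. n17.lim = 8  [terminal]
28. n15.wid = 7  [A.idx - 3]
29. n9.live = 8  [S₁.mk - 3]
30. n9.tag = 2  [S₁.mk + S₁.live - 35]
31. n9.mk = 13  [S₁.mk * -1 + 24]
32. n18.idx = 19  [S.live + 11]
33. n18.lim = 1  [S.tag - 1]
34. n19.tag = 24  [terminal]
35. n20.val = 15  [A.idx - 4]
36. n20.pre = 12  [b.tag + A.lim - 13]
37. n20.hot = "zr"  ["zr"]
38. n21.lim = 6  [terminal]
39. n22.wid = false  [terminal]
40. n20.fin = false  [g.wid == true]
41. n18.wid = 24  [A.lim + b.tag - 1]
42. n8.wid = 24  [24]
43. n0.live = 13  [A₁.wid - 11]
44. n0.tag = 4  [A₀.wid + 1]
45. n0.mk = 3  [A₀.wid * -2 + 9]

19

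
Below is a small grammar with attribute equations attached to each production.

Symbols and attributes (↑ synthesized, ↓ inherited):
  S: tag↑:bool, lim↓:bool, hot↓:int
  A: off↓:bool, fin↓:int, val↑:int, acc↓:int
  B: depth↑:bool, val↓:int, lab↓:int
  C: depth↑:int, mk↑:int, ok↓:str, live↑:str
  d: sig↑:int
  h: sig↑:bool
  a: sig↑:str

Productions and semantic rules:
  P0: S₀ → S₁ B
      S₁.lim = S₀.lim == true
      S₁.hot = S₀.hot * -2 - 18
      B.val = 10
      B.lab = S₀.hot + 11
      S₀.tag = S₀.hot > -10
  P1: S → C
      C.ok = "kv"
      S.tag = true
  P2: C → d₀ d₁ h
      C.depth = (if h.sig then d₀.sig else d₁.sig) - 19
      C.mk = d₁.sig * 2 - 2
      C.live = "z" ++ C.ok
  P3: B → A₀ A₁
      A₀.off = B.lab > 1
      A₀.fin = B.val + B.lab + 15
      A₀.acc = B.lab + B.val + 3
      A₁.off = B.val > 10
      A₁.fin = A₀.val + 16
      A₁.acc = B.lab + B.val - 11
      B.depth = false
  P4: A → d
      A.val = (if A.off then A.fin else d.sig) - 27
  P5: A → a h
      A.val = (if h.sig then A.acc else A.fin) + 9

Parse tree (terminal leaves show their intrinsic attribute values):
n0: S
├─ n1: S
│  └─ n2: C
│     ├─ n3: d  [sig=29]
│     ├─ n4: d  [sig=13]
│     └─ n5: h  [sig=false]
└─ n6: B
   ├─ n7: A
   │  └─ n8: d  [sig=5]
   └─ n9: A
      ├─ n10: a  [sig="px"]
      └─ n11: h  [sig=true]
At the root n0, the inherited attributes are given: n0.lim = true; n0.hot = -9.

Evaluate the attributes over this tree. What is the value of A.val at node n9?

10

1. n0.lim = true  [given at root]
2. n0.hot = -9  [given at root]
3. n1.lim = true  [S₀.lim == true]
4. n1.hot = 0  [S₀.hot * -2 - 18]
5. n2.ok = "kv"  ["kv"]
6. n3.sig = 29  [terminal]
7. n4.sig = 13  [terminal]
8. n5.sig = false  [terminal]
9. n2.depth = -6  [(if h.sig then d₀.sig else d₁.sig) - 19]
10. n2.mk = 24  [d₁.sig * 2 - 2]
11. n2.live = "zkv"  ["z" ++ C.ok]
12. n1.tag = true  [true]
13. n6.val = 10  [10]
14. n6.lab = 2  [S₀.hot + 11]
15. n7.off = true  [B.lab > 1]
16. n7.fin = 27  [B.val + B.lab + 15]
17. n7.acc = 15  [B.lab + B.val + 3]
18. n8.sig = 5  [terminal]
19. n7.val = 0  [(if A.off then A.fin else d.sig) - 27]
20. n9.off = false  [B.val > 10]
21. n9.fin = 16  [A₀.val + 16]
22. n9.acc = 1  [B.lab + B.val - 11]
23. n10.sig = "px"  [terminal]
24. n11.sig = true  [terminal]
25. n9.val = 10  [(if h.sig then A.acc else A.fin) + 9]
26. n6.depth = false  [false]
27. n0.tag = true  [S₀.hot > -10]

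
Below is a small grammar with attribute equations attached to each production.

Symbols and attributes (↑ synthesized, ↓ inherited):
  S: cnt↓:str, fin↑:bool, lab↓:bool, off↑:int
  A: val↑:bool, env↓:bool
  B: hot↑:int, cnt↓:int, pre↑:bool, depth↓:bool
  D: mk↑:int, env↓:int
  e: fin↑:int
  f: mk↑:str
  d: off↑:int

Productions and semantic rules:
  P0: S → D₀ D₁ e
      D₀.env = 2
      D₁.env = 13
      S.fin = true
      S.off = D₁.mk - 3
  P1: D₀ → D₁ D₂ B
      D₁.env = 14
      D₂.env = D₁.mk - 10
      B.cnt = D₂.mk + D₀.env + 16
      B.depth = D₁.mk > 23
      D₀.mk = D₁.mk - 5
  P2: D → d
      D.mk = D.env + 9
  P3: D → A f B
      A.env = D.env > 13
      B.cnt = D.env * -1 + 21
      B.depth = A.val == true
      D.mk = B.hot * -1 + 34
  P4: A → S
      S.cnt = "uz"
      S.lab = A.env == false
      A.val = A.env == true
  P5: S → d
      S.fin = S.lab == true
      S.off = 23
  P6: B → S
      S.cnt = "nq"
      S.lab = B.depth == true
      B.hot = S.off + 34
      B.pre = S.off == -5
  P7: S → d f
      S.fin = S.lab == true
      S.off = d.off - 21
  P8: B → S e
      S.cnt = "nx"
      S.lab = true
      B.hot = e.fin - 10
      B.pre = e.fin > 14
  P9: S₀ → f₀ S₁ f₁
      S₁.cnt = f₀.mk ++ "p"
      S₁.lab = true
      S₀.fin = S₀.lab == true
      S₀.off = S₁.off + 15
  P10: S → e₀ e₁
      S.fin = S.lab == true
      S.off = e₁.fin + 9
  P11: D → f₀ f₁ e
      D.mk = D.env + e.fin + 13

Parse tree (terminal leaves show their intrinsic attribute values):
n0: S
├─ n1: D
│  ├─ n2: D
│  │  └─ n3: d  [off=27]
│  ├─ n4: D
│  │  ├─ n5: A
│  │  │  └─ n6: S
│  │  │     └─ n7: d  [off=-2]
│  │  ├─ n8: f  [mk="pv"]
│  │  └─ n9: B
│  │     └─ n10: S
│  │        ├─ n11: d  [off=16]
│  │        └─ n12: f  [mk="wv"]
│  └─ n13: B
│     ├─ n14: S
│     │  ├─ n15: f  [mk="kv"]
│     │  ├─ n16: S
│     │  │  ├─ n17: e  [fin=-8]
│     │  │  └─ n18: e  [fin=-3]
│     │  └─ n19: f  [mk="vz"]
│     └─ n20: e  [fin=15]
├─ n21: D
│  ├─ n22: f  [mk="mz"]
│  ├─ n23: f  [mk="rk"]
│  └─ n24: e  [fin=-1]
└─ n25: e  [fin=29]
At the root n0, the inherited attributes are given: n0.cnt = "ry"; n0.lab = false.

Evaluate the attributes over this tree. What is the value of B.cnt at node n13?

1. n0.cnt = "ry"  [given at root]
2. n0.lab = false  [given at root]
3. n1.env = 2  [2]
4. n2.env = 14  [14]
5. n3.off = 27  [terminal]
6. n2.mk = 23  [D.env + 9]
7. n4.env = 13  [D₁.mk - 10]
8. n5.env = false  [D.env > 13]
9. n6.cnt = "uz"  ["uz"]
10. n6.lab = true  [A.env == false]
11. n7.off = -2  [terminal]
12. n6.fin = true  [S.lab == true]
13. n6.off = 23  [23]
14. n5.val = false  [A.env == true]
15. n8.mk = "pv"  [terminal]
16. n9.cnt = 8  [D.env * -1 + 21]
17. n9.depth = false  [A.val == true]
18. n10.cnt = "nq"  ["nq"]
19. n10.lab = false  [B.depth == true]
20. n11.off = 16  [terminal]
21. n12.mk = "wv"  [terminal]
22. n10.fin = false  [S.lab == true]
23. n10.off = -5  [d.off - 21]
24. n9.hot = 29  [S.off + 34]
25. n9.pre = true  [S.off == -5]
26. n4.mk = 5  [B.hot * -1 + 34]
27. n13.cnt = 23  [D₂.mk + D₀.env + 16]
28. n13.depth = false  [D₁.mk > 23]
29. n14.cnt = "nx"  ["nx"]
30. n14.lab = true  [true]
31. n15.mk = "kv"  [terminal]
32. n16.cnt = "kvp"  [f₀.mk ++ "p"]
33. n16.lab = true  [true]
34. n17.fin = -8  [terminal]
35. n18.fin = -3  [terminal]
36. n16.fin = true  [S.lab == true]
37. n16.off = 6  [e₁.fin + 9]
38. n19.mk = "vz"  [terminal]
39. n14.fin = true  [S₀.lab == true]
40. n14.off = 21  [S₁.off + 15]
41. n20.fin = 15  [terminal]
42. n13.hot = 5  [e.fin - 10]
43. n13.pre = true  [e.fin > 14]
44. n1.mk = 18  [D₁.mk - 5]
45. n21.env = 13  [13]
46. n22.mk = "mz"  [terminal]
47. n23.mk = "rk"  [terminal]
48. n24.fin = -1  [terminal]
49. n21.mk = 25  [D.env + e.fin + 13]
50. n25.fin = 29  [terminal]
51. n0.fin = true  [true]
52. n0.off = 22  [D₁.mk - 3]

23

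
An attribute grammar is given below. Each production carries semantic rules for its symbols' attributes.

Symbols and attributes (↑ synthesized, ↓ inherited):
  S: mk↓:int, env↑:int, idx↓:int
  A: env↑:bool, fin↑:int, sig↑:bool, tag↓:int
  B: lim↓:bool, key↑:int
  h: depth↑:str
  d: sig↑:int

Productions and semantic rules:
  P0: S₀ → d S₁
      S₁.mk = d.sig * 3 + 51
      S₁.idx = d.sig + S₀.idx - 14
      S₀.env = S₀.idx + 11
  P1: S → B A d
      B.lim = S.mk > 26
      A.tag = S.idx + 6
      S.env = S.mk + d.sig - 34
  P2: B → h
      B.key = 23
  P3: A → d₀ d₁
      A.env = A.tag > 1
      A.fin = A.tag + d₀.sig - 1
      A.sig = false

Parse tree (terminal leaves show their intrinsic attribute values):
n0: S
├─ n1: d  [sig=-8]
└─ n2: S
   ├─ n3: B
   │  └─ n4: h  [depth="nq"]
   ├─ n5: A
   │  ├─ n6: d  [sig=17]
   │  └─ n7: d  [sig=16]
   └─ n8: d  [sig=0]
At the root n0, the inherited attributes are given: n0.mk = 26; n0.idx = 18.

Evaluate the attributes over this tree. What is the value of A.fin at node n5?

18

1. n0.mk = 26  [given at root]
2. n0.idx = 18  [given at root]
3. n1.sig = -8  [terminal]
4. n2.mk = 27  [d.sig * 3 + 51]
5. n2.idx = -4  [d.sig + S₀.idx - 14]
6. n3.lim = true  [S.mk > 26]
7. n4.depth = "nq"  [terminal]
8. n3.key = 23  [23]
9. n5.tag = 2  [S.idx + 6]
10. n6.sig = 17  [terminal]
11. n7.sig = 16  [terminal]
12. n5.env = true  [A.tag > 1]
13. n5.fin = 18  [A.tag + d₀.sig - 1]
14. n5.sig = false  [false]
15. n8.sig = 0  [terminal]
16. n2.env = -7  [S.mk + d.sig - 34]
17. n0.env = 29  [S₀.idx + 11]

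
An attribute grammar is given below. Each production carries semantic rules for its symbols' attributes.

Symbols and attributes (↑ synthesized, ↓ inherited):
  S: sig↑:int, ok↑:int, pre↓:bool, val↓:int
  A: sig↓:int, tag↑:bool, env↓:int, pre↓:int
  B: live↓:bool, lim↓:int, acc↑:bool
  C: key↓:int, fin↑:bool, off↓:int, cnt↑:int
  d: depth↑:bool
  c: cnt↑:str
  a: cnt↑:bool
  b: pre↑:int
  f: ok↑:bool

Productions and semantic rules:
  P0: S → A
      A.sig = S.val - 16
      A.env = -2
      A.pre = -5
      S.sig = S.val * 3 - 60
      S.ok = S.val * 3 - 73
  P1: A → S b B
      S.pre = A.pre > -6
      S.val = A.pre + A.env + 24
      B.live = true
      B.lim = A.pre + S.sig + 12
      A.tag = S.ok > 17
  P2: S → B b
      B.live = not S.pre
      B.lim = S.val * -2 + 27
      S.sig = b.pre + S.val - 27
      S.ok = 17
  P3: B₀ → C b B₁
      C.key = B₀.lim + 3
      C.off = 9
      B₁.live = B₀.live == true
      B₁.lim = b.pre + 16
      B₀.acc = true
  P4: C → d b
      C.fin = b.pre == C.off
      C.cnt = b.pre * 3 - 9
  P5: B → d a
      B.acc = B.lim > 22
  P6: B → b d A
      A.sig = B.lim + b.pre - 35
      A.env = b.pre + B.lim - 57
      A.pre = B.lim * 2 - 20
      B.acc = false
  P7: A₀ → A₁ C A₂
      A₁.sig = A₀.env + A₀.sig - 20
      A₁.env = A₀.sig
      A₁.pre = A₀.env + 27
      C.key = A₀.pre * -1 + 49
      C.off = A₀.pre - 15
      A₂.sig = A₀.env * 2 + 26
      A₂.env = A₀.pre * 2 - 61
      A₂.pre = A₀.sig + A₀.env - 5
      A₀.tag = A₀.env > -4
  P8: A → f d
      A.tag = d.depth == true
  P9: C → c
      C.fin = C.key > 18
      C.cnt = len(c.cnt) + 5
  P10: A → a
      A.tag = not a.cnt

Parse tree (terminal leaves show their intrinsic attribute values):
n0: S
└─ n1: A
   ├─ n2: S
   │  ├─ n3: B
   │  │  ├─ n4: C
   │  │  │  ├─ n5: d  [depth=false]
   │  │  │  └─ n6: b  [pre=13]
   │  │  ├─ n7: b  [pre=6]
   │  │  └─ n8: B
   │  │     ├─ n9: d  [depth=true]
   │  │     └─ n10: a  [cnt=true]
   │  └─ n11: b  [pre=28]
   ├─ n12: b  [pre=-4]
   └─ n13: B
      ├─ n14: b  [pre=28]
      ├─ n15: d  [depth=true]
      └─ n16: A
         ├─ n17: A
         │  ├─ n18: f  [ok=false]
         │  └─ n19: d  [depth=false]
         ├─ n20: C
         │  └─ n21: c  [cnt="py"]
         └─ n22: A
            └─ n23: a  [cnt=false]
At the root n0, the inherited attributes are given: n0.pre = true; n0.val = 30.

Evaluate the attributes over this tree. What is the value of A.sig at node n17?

1. n0.pre = true  [given at root]
2. n0.val = 30  [given at root]
3. n1.sig = 14  [S.val - 16]
4. n1.env = -2  [-2]
5. n1.pre = -5  [-5]
6. n2.pre = true  [A.pre > -6]
7. n2.val = 17  [A.pre + A.env + 24]
8. n3.live = false  [not S.pre]
9. n3.lim = -7  [S.val * -2 + 27]
10. n4.key = -4  [B₀.lim + 3]
11. n4.off = 9  [9]
12. n5.depth = false  [terminal]
13. n6.pre = 13  [terminal]
14. n4.fin = false  [b.pre == C.off]
15. n4.cnt = 30  [b.pre * 3 - 9]
16. n7.pre = 6  [terminal]
17. n8.live = false  [B₀.live == true]
18. n8.lim = 22  [b.pre + 16]
19. n9.depth = true  [terminal]
20. n10.cnt = true  [terminal]
21. n8.acc = false  [B.lim > 22]
22. n3.acc = true  [true]
23. n11.pre = 28  [terminal]
24. n2.sig = 18  [b.pre + S.val - 27]
25. n2.ok = 17  [17]
26. n12.pre = -4  [terminal]
27. n13.live = true  [true]
28. n13.lim = 25  [A.pre + S.sig + 12]
29. n14.pre = 28  [terminal]
30. n15.depth = true  [terminal]
31. n16.sig = 18  [B.lim + b.pre - 35]
32. n16.env = -4  [b.pre + B.lim - 57]
33. n16.pre = 30  [B.lim * 2 - 20]
34. n17.sig = -6  [A₀.env + A₀.sig - 20]
35. n17.env = 18  [A₀.sig]
36. n17.pre = 23  [A₀.env + 27]
37. n18.ok = false  [terminal]
38. n19.depth = false  [terminal]
39. n17.tag = false  [d.depth == true]
40. n20.key = 19  [A₀.pre * -1 + 49]
41. n20.off = 15  [A₀.pre - 15]
42. n21.cnt = "py"  [terminal]
43. n20.fin = true  [C.key > 18]
44. n20.cnt = 7  [len(c.cnt) + 5]
45. n22.sig = 18  [A₀.env * 2 + 26]
46. n22.env = -1  [A₀.pre * 2 - 61]
47. n22.pre = 9  [A₀.sig + A₀.env - 5]
48. n23.cnt = false  [terminal]
49. n22.tag = true  [not a.cnt]
50. n16.tag = false  [A₀.env > -4]
51. n13.acc = false  [false]
52. n1.tag = false  [S.ok > 17]
53. n0.sig = 30  [S.val * 3 - 60]
54. n0.ok = 17  [S.val * 3 - 73]

-6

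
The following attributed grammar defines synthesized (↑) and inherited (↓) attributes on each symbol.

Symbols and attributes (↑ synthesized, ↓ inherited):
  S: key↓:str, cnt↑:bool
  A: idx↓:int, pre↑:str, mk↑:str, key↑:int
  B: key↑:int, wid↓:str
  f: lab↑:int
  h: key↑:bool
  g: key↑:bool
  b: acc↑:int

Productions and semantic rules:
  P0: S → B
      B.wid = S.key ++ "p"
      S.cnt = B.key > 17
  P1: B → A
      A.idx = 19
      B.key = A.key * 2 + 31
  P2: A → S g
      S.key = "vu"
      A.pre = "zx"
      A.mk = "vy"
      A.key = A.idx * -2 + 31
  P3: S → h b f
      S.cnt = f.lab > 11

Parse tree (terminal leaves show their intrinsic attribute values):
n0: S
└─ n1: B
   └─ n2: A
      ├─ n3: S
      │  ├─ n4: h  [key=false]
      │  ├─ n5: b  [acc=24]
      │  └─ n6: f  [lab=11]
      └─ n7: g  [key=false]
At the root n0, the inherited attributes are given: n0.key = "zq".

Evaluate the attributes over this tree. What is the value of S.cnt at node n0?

1. n0.key = "zq"  [given at root]
2. n1.wid = "zqp"  [S.key ++ "p"]
3. n2.idx = 19  [19]
4. n3.key = "vu"  ["vu"]
5. n4.key = false  [terminal]
6. n5.acc = 24  [terminal]
7. n6.lab = 11  [terminal]
8. n3.cnt = false  [f.lab > 11]
9. n7.key = false  [terminal]
10. n2.pre = "zx"  ["zx"]
11. n2.mk = "vy"  ["vy"]
12. n2.key = -7  [A.idx * -2 + 31]
13. n1.key = 17  [A.key * 2 + 31]
14. n0.cnt = false  [B.key > 17]

false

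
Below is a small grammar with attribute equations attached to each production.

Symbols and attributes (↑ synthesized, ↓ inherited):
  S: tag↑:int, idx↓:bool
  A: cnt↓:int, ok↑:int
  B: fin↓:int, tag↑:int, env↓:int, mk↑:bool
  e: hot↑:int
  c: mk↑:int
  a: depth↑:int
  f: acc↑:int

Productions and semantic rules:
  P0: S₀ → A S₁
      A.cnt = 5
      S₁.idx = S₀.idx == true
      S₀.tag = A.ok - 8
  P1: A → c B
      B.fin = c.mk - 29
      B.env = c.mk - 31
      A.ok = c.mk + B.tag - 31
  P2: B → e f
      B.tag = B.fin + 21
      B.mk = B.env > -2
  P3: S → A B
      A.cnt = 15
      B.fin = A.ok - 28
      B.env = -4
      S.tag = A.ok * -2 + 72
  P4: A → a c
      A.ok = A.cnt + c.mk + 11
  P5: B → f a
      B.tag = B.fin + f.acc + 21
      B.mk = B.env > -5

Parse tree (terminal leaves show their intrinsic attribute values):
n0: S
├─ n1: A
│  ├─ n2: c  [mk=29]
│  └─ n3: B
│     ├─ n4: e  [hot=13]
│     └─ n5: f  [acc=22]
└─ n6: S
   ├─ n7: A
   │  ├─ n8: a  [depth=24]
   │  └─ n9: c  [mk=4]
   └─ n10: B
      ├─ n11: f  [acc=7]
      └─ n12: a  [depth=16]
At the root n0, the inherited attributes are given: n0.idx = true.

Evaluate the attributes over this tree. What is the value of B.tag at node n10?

1. n0.idx = true  [given at root]
2. n1.cnt = 5  [5]
3. n2.mk = 29  [terminal]
4. n3.fin = 0  [c.mk - 29]
5. n3.env = -2  [c.mk - 31]
6. n4.hot = 13  [terminal]
7. n5.acc = 22  [terminal]
8. n3.tag = 21  [B.fin + 21]
9. n3.mk = false  [B.env > -2]
10. n1.ok = 19  [c.mk + B.tag - 31]
11. n6.idx = true  [S₀.idx == true]
12. n7.cnt = 15  [15]
13. n8.depth = 24  [terminal]
14. n9.mk = 4  [terminal]
15. n7.ok = 30  [A.cnt + c.mk + 11]
16. n10.fin = 2  [A.ok - 28]
17. n10.env = -4  [-4]
18. n11.acc = 7  [terminal]
19. n12.depth = 16  [terminal]
20. n10.tag = 30  [B.fin + f.acc + 21]
21. n10.mk = true  [B.env > -5]
22. n6.tag = 12  [A.ok * -2 + 72]
23. n0.tag = 11  [A.ok - 8]

30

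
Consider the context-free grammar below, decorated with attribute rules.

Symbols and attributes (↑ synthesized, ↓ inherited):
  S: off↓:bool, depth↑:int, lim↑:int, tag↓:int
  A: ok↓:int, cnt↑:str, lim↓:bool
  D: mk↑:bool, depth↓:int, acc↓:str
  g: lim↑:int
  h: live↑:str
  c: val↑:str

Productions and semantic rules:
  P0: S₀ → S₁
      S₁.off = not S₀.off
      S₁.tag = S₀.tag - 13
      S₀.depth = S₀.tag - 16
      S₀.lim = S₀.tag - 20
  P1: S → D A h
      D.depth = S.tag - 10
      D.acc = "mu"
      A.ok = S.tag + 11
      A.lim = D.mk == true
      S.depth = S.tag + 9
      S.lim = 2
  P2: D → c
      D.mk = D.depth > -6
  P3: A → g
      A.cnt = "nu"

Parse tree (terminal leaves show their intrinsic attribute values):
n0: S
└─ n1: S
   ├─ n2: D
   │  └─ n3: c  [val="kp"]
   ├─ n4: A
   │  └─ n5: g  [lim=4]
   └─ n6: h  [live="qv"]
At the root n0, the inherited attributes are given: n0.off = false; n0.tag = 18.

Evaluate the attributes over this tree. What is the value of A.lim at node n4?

true

1. n0.off = false  [given at root]
2. n0.tag = 18  [given at root]
3. n1.off = true  [not S₀.off]
4. n1.tag = 5  [S₀.tag - 13]
5. n2.depth = -5  [S.tag - 10]
6. n2.acc = "mu"  ["mu"]
7. n3.val = "kp"  [terminal]
8. n2.mk = true  [D.depth > -6]
9. n4.ok = 16  [S.tag + 11]
10. n4.lim = true  [D.mk == true]
11. n5.lim = 4  [terminal]
12. n4.cnt = "nu"  ["nu"]
13. n6.live = "qv"  [terminal]
14. n1.depth = 14  [S.tag + 9]
15. n1.lim = 2  [2]
16. n0.depth = 2  [S₀.tag - 16]
17. n0.lim = -2  [S₀.tag - 20]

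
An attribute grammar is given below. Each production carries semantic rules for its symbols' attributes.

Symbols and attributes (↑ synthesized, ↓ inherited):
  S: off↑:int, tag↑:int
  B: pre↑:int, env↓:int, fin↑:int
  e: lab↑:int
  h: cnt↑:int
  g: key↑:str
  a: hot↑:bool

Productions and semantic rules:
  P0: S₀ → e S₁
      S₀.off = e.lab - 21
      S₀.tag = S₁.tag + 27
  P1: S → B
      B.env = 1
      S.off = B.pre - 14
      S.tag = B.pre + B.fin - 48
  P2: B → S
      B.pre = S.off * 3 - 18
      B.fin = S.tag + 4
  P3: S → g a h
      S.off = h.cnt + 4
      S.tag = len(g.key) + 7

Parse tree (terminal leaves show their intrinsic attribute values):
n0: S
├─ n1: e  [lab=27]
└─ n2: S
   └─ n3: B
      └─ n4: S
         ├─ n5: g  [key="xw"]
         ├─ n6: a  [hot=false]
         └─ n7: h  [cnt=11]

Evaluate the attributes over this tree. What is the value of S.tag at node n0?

19

1. n1.lab = 27  [terminal]
2. n3.env = 1  [1]
3. n5.key = "xw"  [terminal]
4. n6.hot = false  [terminal]
5. n7.cnt = 11  [terminal]
6. n4.off = 15  [h.cnt + 4]
7. n4.tag = 9  [len(g.key) + 7]
8. n3.pre = 27  [S.off * 3 - 18]
9. n3.fin = 13  [S.tag + 4]
10. n2.off = 13  [B.pre - 14]
11. n2.tag = -8  [B.pre + B.fin - 48]
12. n0.off = 6  [e.lab - 21]
13. n0.tag = 19  [S₁.tag + 27]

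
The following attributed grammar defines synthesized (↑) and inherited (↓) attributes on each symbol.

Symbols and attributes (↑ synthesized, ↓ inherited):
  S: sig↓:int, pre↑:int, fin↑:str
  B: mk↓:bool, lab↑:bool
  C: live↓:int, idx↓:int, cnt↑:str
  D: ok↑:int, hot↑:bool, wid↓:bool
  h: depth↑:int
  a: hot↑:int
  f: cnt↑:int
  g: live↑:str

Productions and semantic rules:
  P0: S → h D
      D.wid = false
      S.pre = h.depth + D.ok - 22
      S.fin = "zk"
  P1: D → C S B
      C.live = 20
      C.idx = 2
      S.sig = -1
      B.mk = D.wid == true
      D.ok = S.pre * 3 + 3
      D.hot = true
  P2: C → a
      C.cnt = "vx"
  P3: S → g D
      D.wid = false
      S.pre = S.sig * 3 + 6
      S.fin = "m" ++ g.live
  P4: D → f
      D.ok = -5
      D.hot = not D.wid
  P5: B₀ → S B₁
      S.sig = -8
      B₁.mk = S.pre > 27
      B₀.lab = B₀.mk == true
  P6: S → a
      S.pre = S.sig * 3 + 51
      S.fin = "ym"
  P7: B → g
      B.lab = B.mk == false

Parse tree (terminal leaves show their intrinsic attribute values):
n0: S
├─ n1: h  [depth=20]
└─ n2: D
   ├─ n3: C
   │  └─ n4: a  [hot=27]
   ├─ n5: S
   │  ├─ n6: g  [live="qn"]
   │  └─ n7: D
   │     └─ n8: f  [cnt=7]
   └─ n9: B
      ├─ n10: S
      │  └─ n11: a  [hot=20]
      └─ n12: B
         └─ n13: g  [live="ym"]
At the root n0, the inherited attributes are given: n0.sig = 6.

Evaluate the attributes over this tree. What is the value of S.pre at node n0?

10

1. n0.sig = 6  [given at root]
2. n1.depth = 20  [terminal]
3. n2.wid = false  [false]
4. n3.live = 20  [20]
5. n3.idx = 2  [2]
6. n4.hot = 27  [terminal]
7. n3.cnt = "vx"  ["vx"]
8. n5.sig = -1  [-1]
9. n6.live = "qn"  [terminal]
10. n7.wid = false  [false]
11. n8.cnt = 7  [terminal]
12. n7.ok = -5  [-5]
13. n7.hot = true  [not D.wid]
14. n5.pre = 3  [S.sig * 3 + 6]
15. n5.fin = "mqn"  ["m" ++ g.live]
16. n9.mk = false  [D.wid == true]
17. n10.sig = -8  [-8]
18. n11.hot = 20  [terminal]
19. n10.pre = 27  [S.sig * 3 + 51]
20. n10.fin = "ym"  ["ym"]
21. n12.mk = false  [S.pre > 27]
22. n13.live = "ym"  [terminal]
23. n12.lab = true  [B.mk == false]
24. n9.lab = false  [B₀.mk == true]
25. n2.ok = 12  [S.pre * 3 + 3]
26. n2.hot = true  [true]
27. n0.pre = 10  [h.depth + D.ok - 22]
28. n0.fin = "zk"  ["zk"]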